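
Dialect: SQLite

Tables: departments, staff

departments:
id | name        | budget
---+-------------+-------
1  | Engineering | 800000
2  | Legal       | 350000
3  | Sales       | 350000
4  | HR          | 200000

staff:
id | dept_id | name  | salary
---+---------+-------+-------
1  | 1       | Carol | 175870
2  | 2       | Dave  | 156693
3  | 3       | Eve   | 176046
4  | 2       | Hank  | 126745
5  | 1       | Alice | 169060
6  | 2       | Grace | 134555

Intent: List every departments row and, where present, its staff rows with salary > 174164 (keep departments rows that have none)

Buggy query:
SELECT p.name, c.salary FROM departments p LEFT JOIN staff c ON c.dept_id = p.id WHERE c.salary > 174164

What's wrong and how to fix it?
Bug: Filtering c.salary in WHERE discards the NULL rows produced by LEFT JOIN, turning it into an inner join

Fix: Move the right-table condition into the ON clause so unmatched parents are kept

Corrected query:
SELECT p.name, c.salary FROM departments p LEFT JOIN staff c ON c.dept_id = p.id AND c.salary > 174164

Result:
name        | salary
------------+-------
Engineering | 175870
Legal       | NULL  
Sales       | 176046
HR          | NULL  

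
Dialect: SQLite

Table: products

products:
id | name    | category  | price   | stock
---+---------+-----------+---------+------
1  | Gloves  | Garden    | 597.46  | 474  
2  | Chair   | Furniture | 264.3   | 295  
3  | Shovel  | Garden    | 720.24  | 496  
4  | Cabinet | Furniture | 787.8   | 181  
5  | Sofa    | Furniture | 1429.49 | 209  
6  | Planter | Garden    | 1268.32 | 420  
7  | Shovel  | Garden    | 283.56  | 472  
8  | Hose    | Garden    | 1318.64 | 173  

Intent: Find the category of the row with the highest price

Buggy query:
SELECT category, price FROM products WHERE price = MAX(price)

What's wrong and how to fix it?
Bug: WHERE is evaluated per row; an aggregate over the whole table isn't defined there

Fix: Use a subquery: WHERE price = (SELECT MAX(price) FROM products)

Corrected query:
SELECT category, price FROM products WHERE price = (SELECT MAX(price) FROM products)

Result:
category  | price  
----------+--------
Furniture | 1429.49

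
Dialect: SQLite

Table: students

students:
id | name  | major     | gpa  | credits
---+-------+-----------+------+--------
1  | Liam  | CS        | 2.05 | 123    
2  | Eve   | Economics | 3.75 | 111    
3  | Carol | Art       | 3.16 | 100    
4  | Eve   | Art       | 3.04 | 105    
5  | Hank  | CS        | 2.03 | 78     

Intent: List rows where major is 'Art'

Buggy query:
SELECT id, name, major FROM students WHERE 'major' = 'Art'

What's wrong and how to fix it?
Bug: Single quotes denote string literals in SQL; the column name is being compared as a constant string

Fix: Remove the quotes around the column name (or use double quotes for an identifier)

Corrected query:
SELECT id, name, major FROM students WHERE major = 'Art'

Result:
id | name  | major
---+-------+------
3  | Carol | Art  
4  | Eve   | Art  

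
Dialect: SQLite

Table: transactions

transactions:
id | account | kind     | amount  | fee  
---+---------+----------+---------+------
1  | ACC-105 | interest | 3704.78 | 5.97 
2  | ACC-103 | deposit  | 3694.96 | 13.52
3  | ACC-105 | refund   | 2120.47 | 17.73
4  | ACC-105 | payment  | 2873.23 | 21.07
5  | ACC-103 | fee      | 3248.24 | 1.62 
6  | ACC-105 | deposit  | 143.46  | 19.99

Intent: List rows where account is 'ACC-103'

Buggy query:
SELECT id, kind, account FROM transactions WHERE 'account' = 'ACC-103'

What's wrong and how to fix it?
Bug: Single quotes denote string literals in SQL; the column name is being compared as a constant string

Fix: Reference the column as account without single quotes

Corrected query:
SELECT id, kind, account FROM transactions WHERE account = 'ACC-103'

Result:
id | kind    | account
---+---------+--------
2  | deposit | ACC-103
5  | fee     | ACC-103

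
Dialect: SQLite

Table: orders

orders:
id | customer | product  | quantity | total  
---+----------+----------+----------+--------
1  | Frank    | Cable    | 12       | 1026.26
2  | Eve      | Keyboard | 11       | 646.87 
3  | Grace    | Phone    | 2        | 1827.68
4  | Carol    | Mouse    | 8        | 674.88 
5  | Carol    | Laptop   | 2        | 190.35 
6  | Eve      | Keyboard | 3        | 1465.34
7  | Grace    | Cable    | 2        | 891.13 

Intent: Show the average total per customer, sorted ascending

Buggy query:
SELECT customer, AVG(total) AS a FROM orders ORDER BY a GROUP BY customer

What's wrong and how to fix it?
Bug: GROUP BY must precede ORDER BY

Fix: Move ORDER BY to the end, after GROUP BY

Corrected query:
SELECT customer, AVG(total) AS a FROM orders GROUP BY customer ORDER BY a

Result:
customer | a       
---------+---------
Carol    | 432.615 
Frank    | 1026.26 
Eve      | 1056.105
Grace    | 1359.405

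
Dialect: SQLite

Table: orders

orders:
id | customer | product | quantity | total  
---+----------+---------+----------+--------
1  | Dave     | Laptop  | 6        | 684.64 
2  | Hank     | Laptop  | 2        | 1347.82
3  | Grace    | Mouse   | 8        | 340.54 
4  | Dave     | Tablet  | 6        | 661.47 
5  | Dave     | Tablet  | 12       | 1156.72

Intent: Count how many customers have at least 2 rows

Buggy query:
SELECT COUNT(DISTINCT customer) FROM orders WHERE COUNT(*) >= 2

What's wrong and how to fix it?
Bug: COUNT(*) cannot appear in WHERE; the per-group count doesn't exist yet

Fix: Use a subquery that GROUPs and filters with HAVING, then count its rows

Corrected query:
SELECT COUNT(*) FROM (SELECT customer FROM orders GROUP BY customer HAVING COUNT(*) >= 2)

Result:
COUNT(*)
--------
1       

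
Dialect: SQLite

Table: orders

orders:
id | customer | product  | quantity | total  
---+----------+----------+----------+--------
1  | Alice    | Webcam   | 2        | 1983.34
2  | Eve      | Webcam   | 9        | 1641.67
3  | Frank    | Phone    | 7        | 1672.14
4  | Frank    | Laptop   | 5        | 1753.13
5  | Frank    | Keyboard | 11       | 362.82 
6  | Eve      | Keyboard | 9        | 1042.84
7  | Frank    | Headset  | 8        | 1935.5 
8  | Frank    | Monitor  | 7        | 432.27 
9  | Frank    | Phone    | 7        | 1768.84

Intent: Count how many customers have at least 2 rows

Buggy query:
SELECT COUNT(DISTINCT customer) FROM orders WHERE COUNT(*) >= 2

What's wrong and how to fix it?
Bug: WHERE filters individual rows, not groups, so a group-level COUNT is invalid there

Fix: Use a subquery that GROUPs and filters with HAVING, then count its rows

Corrected query:
SELECT COUNT(*) FROM (SELECT customer FROM orders GROUP BY customer HAVING COUNT(*) >= 2)

Result:
COUNT(*)
--------
2       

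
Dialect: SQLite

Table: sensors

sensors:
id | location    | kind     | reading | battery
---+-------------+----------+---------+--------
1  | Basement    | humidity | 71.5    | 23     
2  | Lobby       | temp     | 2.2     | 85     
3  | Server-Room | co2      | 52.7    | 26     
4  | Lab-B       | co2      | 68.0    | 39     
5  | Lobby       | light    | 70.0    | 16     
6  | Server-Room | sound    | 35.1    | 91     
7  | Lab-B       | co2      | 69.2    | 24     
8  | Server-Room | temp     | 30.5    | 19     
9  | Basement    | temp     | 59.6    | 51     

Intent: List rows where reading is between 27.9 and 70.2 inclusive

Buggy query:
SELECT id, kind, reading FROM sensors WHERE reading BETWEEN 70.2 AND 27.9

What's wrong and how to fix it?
Bug: BETWEEN expects the lower bound first; with 70.2 AND 27.9 the range is empty

Fix: Write BETWEEN 27.9 AND 70.2

Corrected query:
SELECT id, kind, reading FROM sensors WHERE reading BETWEEN 27.9 AND 70.2

Result:
id | kind  | reading
---+-------+--------
3  | co2   | 52.7   
4  | co2   | 68     
5  | light | 70     
6  | sound | 35.1   
7  | co2   | 69.2   
8  | temp  | 30.5   
9  | temp  | 59.6   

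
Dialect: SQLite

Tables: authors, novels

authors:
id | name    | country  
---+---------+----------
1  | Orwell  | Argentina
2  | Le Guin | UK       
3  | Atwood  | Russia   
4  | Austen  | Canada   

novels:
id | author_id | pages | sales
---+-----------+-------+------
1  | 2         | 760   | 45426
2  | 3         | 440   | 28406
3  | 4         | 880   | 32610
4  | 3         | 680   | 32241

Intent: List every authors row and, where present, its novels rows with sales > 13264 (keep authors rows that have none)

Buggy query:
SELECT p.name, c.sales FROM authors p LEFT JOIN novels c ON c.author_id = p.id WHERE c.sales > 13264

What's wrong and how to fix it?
Bug: A WHERE condition on the right-hand table after LEFT JOIN drops unmatched parents

Fix: Move the right-table condition into the ON clause so unmatched parents are kept

Corrected query:
SELECT p.name, c.sales FROM authors p LEFT JOIN novels c ON c.author_id = p.id AND c.sales > 13264

Result:
name    | sales
--------+------
Orwell  | NULL 
Le Guin | 45426
Atwood  | 28406
Atwood  | 32241
Austen  | 32610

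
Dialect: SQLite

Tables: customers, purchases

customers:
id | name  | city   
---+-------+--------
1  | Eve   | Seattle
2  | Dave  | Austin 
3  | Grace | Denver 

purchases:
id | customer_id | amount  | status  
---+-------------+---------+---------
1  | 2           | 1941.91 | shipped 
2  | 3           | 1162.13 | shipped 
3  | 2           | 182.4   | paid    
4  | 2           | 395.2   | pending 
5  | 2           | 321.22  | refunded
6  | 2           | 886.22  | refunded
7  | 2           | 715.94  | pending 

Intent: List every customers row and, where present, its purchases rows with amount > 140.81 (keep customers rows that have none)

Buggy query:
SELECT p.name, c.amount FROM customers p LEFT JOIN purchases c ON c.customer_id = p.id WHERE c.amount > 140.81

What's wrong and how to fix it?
Bug: A WHERE condition on the right-hand table after LEFT JOIN drops unmatched parents

Fix: Put 'c.amount > 140.81' in the JOIN's ON clause instead of WHERE

Corrected query:
SELECT p.name, c.amount FROM customers p LEFT JOIN purchases c ON c.customer_id = p.id AND c.amount > 140.81

Result:
name  | amount 
------+--------
Eve   | NULL   
Dave  | 182.4  
Dave  | 321.22 
Dave  | 395.2  
Dave  | 715.94 
Dave  | 886.22 
Dave  | 1941.91
Grace | 1162.13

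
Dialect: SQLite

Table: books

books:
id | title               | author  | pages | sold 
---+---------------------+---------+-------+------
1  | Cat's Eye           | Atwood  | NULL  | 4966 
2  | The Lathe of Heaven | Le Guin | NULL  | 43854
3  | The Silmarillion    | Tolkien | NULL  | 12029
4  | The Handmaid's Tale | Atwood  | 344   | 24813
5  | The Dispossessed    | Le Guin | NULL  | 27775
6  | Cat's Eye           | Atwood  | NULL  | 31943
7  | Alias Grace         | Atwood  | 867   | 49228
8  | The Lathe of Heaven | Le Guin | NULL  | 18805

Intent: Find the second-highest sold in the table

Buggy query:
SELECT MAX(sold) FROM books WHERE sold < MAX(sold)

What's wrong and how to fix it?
Bug: MAX(sold) on the right of the comparison is an aggregate-in-WHERE error

Fix: Compute the overall MAX in a subquery, then take MAX of rows below it

Corrected query:
SELECT MAX(sold) FROM books WHERE sold < (SELECT MAX(sold) FROM books)

Result:
MAX(sold)
---------
43854    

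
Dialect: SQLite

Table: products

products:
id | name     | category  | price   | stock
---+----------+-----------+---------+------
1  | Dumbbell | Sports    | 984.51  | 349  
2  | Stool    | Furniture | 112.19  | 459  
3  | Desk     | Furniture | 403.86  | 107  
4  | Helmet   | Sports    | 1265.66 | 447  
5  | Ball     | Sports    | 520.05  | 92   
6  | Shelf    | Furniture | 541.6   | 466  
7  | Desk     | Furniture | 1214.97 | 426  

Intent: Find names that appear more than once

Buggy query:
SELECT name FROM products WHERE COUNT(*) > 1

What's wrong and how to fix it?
Bug: COUNT(*) is an aggregate and cannot be used in WHERE

Fix: Group first, then use HAVING for the count condition

Corrected query:
SELECT name FROM products GROUP BY name HAVING COUNT(*) > 1

Result:
name
----
Desk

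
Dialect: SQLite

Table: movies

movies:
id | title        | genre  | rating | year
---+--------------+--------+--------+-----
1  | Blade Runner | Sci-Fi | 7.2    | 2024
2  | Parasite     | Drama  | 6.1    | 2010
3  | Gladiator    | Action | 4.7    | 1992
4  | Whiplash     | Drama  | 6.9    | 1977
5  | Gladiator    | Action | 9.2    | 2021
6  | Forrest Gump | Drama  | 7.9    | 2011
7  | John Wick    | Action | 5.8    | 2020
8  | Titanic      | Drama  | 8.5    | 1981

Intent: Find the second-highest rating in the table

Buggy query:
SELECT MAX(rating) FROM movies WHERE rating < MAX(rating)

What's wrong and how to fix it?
Bug: MAX(rating) on the right of the comparison is an aggregate-in-WHERE error

Fix: Put the inner MAX in a scalar subquery

Corrected query:
SELECT MAX(rating) FROM movies WHERE rating < (SELECT MAX(rating) FROM movies)

Result:
MAX(rating)
-----------
8.5        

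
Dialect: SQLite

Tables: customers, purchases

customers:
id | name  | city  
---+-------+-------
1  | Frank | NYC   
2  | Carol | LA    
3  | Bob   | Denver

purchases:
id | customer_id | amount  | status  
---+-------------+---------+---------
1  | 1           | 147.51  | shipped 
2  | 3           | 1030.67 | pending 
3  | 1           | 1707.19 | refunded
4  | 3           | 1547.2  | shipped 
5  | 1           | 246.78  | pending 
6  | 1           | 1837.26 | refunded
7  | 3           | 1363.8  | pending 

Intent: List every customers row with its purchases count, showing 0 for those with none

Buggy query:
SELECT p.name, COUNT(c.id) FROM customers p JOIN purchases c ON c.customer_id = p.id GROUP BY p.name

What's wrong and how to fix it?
Bug: An inner join excludes parents with zero children

Fix: Switch to LEFT JOIN to retain unmatched parent rows

Corrected query:
SELECT p.name, COUNT(c.id) FROM customers p LEFT JOIN purchases c ON c.customer_id = p.id GROUP BY p.name

Result:
name  | COUNT(c.id)
------+------------
Bob   | 3          
Carol | 0          
Frank | 4          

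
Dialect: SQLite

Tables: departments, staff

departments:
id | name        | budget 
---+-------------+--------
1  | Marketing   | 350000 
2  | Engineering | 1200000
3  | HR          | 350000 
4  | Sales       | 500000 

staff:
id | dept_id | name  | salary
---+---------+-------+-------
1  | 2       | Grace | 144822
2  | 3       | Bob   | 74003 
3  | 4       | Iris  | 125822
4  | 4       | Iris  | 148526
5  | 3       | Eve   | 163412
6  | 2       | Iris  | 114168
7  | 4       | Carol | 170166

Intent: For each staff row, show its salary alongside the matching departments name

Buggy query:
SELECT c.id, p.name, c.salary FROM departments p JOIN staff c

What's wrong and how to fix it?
Bug: JOIN with no ON clause produces a cartesian product; every staff row pairs with every departments row

Fix: Specify the join condition linking the foreign key to the parent id

Corrected query:
SELECT c.id, p.name, c.salary FROM departments p JOIN staff c ON c.dept_id = p.id

Result:
id | name        | salary
---+-------------+-------
1  | Engineering | 144822
2  | HR          | 74003 
3  | Sales       | 125822
4  | Sales       | 148526
5  | HR          | 163412
6  | Engineering | 114168
7  | Sales       | 170166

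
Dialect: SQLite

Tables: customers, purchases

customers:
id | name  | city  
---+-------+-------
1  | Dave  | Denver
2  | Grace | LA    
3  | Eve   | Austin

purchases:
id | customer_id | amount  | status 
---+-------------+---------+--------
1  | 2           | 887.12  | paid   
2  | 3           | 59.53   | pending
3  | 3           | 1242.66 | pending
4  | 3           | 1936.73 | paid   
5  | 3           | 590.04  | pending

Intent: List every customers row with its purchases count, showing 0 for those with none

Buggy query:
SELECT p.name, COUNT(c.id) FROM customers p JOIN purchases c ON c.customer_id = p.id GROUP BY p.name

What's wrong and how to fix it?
Bug: INNER JOIN drops customers rows that have no matching purchases rows

Fix: Use LEFT JOIN so parents without children still appear (COUNT(c.id) gives 0)

Corrected query:
SELECT p.name, COUNT(c.id) FROM customers p LEFT JOIN purchases c ON c.customer_id = p.id GROUP BY p.name

Result:
name  | COUNT(c.id)
------+------------
Dave  | 0          
Eve   | 4          
Grace | 1          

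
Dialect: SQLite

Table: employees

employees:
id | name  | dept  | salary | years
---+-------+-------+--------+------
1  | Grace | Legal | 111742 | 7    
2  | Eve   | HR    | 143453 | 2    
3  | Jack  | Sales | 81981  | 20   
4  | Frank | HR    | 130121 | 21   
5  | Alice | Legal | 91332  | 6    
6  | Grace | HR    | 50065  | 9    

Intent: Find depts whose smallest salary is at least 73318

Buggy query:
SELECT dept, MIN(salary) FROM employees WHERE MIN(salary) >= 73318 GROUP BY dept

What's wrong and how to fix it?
Bug: MIN() in WHERE is a misuse of aggregate

Fix: Use HAVING for the per-group MIN condition

Corrected query:
SELECT dept, MIN(salary) FROM employees GROUP BY dept HAVING MIN(salary) >= 73318

Result:
dept  | MIN(salary)
------+------------
Legal | 91332      
Sales | 81981      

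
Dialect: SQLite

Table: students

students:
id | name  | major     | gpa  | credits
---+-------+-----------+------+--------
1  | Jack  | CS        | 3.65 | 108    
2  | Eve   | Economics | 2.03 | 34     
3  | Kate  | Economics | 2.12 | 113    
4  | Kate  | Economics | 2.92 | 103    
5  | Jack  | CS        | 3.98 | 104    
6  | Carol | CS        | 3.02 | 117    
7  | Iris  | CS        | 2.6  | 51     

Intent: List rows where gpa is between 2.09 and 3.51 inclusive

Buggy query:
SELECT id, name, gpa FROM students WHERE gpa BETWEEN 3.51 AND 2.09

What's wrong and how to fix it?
Bug: BETWEEN expects the lower bound first; with 3.51 AND 2.09 the range is empty

Fix: Write BETWEEN 2.09 AND 3.51

Corrected query:
SELECT id, name, gpa FROM students WHERE gpa BETWEEN 2.09 AND 3.51

Result:
id | name  | gpa 
---+-------+-----
3  | Kate  | 2.12
4  | Kate  | 2.92
6  | Carol | 3.02
7  | Iris  | 2.6 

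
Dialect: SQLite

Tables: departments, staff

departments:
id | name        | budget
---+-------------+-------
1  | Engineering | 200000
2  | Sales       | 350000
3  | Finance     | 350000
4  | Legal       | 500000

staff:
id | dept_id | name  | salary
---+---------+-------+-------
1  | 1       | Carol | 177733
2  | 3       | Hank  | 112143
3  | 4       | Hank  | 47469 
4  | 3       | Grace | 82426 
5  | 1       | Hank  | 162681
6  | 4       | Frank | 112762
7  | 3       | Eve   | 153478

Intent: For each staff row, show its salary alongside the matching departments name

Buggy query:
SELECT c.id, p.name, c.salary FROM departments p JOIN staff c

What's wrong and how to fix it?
Bug: JOIN with no ON clause produces a cartesian product; every staff row pairs with every departments row

Fix: Specify the join condition linking the foreign key to the parent id

Corrected query:
SELECT c.id, p.name, c.salary FROM departments p JOIN staff c ON c.dept_id = p.id

Result:
id | name        | salary
---+-------------+-------
1  | Engineering | 177733
2  | Finance     | 112143
3  | Legal       | 47469 
4  | Finance     | 82426 
5  | Engineering | 162681
6  | Legal       | 112762
7  | Finance     | 153478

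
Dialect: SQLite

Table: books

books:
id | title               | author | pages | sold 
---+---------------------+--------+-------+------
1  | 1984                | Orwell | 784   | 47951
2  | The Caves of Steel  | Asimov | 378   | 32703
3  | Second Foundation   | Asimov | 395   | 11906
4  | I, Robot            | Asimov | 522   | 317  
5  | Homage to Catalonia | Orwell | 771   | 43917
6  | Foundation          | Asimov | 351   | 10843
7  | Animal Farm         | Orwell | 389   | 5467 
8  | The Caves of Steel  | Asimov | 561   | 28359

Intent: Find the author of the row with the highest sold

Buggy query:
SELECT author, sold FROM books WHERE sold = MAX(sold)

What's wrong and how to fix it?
Bug: WHERE is evaluated per row; an aggregate over the whole table isn't defined there

Fix: Wrap MAX in a scalar subquery so WHERE compares against a single value

Corrected query:
SELECT author, sold FROM books WHERE sold = (SELECT MAX(sold) FROM books)

Result:
author | sold 
-------+------
Orwell | 47951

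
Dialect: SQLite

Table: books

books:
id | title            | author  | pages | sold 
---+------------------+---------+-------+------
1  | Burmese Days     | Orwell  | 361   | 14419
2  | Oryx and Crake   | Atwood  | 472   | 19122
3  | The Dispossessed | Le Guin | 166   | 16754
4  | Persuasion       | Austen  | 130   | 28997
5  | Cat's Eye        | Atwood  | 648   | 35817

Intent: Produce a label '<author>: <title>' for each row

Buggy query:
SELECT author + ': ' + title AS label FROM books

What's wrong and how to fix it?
Bug: SQLite uses || for string concatenation; + coerces text to numbers (yielding 0)

Fix: Use the || operator for string concatenation

Corrected query:
SELECT author || ': ' || title AS label FROM books

Result:
label                    
-------------------------
Orwell: Burmese Days     
Atwood: Oryx and Crake   
Le Guin: The Dispossessed
Austen: Persuasion       
Atwood: Cat's Eye        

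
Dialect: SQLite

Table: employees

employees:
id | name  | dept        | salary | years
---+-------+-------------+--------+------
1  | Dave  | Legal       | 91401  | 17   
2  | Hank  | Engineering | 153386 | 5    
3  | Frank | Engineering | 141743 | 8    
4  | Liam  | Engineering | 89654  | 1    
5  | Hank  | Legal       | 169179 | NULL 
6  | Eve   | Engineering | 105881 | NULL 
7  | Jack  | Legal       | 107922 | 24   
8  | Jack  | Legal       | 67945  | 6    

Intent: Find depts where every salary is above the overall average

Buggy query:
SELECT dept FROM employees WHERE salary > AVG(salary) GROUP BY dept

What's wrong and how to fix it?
Bug: WHERE evaluates per row before aggregation, so AVG() is unavailable

Fix: Compute the overall average in a scalar subquery and compare each group's MIN against it in HAVING

Corrected query:
SELECT dept FROM employees GROUP BY dept HAVING MIN(salary) > (SELECT AVG(salary) FROM employees)

Result:
(no rows)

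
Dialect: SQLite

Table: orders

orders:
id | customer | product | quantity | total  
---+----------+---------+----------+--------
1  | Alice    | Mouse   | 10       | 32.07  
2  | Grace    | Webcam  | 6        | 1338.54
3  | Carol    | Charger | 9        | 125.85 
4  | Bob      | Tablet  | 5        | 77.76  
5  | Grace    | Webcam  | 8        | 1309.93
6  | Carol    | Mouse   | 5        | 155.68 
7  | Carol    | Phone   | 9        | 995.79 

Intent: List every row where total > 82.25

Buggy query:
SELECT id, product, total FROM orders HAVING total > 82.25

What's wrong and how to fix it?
Bug: HAVING filters the output of aggregation, but this query has no GROUP BY and no aggregate functions, so SQLite rejects it (HAVING clause on a non-aggregate query); the condition here is per row

Fix: Use WHERE for row-level filtering

Corrected query:
SELECT id, product, total FROM orders WHERE total > 82.25

Result:
id | product | total  
---+---------+--------
2  | Webcam  | 1338.54
3  | Charger | 125.85 
5  | Webcam  | 1309.93
6  | Mouse   | 155.68 
7  | Phone   | 995.79 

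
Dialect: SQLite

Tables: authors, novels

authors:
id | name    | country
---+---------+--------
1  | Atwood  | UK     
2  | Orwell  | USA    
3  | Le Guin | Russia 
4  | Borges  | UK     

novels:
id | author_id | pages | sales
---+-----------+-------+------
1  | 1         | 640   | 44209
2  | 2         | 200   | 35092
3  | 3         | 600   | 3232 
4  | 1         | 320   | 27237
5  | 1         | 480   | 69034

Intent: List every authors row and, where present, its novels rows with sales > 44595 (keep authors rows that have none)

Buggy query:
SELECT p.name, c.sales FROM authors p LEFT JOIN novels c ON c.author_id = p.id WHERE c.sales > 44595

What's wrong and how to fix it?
Bug: A WHERE condition on the right-hand table after LEFT JOIN drops unmatched parents

Fix: Move the right-table condition into the ON clause so unmatched parents are kept

Corrected query:
SELECT p.name, c.sales FROM authors p LEFT JOIN novels c ON c.author_id = p.id AND c.sales > 44595

Result:
name    | sales
--------+------
Atwood  | 69034
Orwell  | NULL 
Le Guin | NULL 
Borges  | NULL 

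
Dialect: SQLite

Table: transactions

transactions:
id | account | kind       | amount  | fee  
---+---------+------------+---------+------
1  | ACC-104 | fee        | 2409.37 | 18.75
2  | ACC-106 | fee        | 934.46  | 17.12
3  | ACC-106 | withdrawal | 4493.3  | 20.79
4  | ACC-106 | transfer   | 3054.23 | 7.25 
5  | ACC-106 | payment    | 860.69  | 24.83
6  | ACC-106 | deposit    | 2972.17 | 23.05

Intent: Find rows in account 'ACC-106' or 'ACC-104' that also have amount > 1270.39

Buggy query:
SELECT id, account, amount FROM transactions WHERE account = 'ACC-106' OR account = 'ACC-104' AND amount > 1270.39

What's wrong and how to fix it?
Bug: AND binds tighter than OR, so this parses as account = 'ACC-106' OR (account = 'ACC-104' AND amount > 1270.39)

Fix: Add parentheses around the OR so the AND applies to both alternatives

Corrected query:
SELECT id, account, amount FROM transactions WHERE (account = 'ACC-106' OR account = 'ACC-104') AND amount > 1270.39

Result:
id | account | amount 
---+---------+--------
1  | ACC-104 | 2409.37
3  | ACC-106 | 4493.3 
4  | ACC-106 | 3054.23
6  | ACC-106 | 2972.17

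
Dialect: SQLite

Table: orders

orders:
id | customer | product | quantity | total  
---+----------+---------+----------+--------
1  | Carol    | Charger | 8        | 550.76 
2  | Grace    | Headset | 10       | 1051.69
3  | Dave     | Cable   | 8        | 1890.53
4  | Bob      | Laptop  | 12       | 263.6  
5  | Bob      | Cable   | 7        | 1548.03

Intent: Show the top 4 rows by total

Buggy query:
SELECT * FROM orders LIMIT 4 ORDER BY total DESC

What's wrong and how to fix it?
Bug: ORDER BY cannot follow LIMIT; LIMIT is the final clause

Fix: Swap the clauses: ORDER BY first, then LIMIT

Corrected query:
SELECT * FROM orders ORDER BY total DESC LIMIT 4

Result:
id | customer | product | quantity | total  
---+----------+---------+----------+--------
3  | Dave     | Cable   | 8        | 1890.53
5  | Bob      | Cable   | 7        | 1548.03
2  | Grace    | Headset | 10       | 1051.69
1  | Carol    | Charger | 8        | 550.76 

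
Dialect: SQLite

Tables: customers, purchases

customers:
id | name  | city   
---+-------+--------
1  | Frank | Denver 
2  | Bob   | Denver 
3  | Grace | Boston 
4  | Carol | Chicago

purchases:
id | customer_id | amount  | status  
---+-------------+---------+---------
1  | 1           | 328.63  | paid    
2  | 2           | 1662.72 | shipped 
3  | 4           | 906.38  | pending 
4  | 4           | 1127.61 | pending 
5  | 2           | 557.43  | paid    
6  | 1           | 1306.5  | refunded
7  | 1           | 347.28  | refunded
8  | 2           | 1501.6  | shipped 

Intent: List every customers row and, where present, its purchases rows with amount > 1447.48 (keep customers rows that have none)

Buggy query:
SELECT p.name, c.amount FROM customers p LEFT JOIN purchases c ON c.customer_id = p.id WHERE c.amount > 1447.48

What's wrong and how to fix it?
Bug: Filtering c.amount in WHERE discards the NULL rows produced by LEFT JOIN, turning it into an inner join

Fix: Put 'c.amount > 1447.48' in the JOIN's ON clause instead of WHERE

Corrected query:
SELECT p.name, c.amount FROM customers p LEFT JOIN purchases c ON c.customer_id = p.id AND c.amount > 1447.48

Result:
name  | amount 
------+--------
Frank | NULL   
Bob   | 1501.6 
Bob   | 1662.72
Grace | NULL   
Carol | NULL   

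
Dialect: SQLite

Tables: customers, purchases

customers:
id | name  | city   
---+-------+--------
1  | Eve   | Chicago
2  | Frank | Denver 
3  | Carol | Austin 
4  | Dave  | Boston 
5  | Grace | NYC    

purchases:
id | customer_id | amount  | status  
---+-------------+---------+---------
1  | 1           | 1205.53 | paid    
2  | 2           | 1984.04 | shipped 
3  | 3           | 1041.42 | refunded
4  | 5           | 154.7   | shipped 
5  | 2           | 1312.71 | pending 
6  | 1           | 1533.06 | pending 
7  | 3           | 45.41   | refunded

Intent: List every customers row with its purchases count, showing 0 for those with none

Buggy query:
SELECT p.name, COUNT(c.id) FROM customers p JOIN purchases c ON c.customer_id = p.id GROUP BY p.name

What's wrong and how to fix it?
Bug: An inner join excludes parents with zero children

Fix: Switch to LEFT JOIN to retain unmatched parent rows

Corrected query:
SELECT p.name, COUNT(c.id) FROM customers p LEFT JOIN purchases c ON c.customer_id = p.id GROUP BY p.name

Result:
name  | COUNT(c.id)
------+------------
Carol | 2          
Dave  | 0          
Eve   | 2          
Frank | 2          
Grace | 1          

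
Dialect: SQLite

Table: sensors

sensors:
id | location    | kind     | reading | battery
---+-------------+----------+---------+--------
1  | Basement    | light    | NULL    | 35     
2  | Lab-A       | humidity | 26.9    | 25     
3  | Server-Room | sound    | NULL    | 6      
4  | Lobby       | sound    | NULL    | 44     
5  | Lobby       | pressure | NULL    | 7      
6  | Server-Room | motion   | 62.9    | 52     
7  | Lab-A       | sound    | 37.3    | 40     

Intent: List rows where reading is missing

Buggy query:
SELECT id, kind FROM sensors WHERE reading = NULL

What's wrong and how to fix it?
Bug: '= NULL' is always unknown in SQL three-valued logic, so no rows match

Fix: Replace '= NULL' with 'IS NULL'

Corrected query:
SELECT id, kind FROM sensors WHERE reading IS NULL

Result:
id | kind    
---+---------
1  | light   
3  | sound   
4  | sound   
5  | pressure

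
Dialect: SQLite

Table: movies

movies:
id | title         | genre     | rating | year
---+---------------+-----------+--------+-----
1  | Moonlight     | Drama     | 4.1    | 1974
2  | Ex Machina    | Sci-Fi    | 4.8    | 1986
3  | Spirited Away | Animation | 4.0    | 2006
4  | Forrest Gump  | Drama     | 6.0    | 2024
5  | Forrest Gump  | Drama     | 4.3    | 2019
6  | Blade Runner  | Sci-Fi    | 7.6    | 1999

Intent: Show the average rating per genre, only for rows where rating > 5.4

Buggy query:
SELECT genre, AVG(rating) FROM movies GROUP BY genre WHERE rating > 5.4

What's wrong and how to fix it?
Bug: Row-level WHERE must come before GROUP BY in the clause order

Fix: Place WHERE between FROM and GROUP BY

Corrected query:
SELECT genre, AVG(rating) FROM movies WHERE rating > 5.4 GROUP BY genre

Result:
genre  | AVG(rating)
-------+------------
Drama  | 6          
Sci-Fi | 7.6        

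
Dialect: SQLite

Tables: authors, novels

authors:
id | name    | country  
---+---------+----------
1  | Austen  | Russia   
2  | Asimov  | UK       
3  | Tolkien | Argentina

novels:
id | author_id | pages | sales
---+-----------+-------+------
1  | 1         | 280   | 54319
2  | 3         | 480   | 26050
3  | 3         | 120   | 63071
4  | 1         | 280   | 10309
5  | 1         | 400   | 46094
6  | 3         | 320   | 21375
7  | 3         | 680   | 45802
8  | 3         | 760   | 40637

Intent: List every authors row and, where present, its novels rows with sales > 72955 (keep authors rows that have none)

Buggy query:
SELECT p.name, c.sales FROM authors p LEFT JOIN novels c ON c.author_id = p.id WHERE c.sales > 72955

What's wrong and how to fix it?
Bug: A WHERE condition on the right-hand table after LEFT JOIN drops unmatched parents

Fix: Move the right-table condition into the ON clause so unmatched parents are kept

Corrected query:
SELECT p.name, c.sales FROM authors p LEFT JOIN novels c ON c.author_id = p.id AND c.sales > 72955

Result:
name    | sales
--------+------
Austen  | NULL 
Asimov  | NULL 
Tolkien | NULL 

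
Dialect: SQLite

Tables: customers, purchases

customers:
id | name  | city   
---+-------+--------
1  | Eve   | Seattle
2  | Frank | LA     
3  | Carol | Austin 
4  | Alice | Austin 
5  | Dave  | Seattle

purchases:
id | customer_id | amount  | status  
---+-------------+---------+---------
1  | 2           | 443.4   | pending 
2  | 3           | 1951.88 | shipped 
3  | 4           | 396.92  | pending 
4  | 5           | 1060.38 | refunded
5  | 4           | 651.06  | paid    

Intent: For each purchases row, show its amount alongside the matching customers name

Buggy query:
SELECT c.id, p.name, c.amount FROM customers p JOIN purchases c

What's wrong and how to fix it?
Bug: JOIN with no ON clause produces a cartesian product; every purchases row pairs with every customers row

Fix: Specify the join condition linking the foreign key to the parent id

Corrected query:
SELECT c.id, p.name, c.amount FROM customers p JOIN purchases c ON c.customer_id = p.id

Result:
id | name  | amount 
---+-------+--------
1  | Frank | 443.4  
2  | Carol | 1951.88
3  | Alice | 396.92 
4  | Dave  | 1060.38
5  | Alice | 651.06 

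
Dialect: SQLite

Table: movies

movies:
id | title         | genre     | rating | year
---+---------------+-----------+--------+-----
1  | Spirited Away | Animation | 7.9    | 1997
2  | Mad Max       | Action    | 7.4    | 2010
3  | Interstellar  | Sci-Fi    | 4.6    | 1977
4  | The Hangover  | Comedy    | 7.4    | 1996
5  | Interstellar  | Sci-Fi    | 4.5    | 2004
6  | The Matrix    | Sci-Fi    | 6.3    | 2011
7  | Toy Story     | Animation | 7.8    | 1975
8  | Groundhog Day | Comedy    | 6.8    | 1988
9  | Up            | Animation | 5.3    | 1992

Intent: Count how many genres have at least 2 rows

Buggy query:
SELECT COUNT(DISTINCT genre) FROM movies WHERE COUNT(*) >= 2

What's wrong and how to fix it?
Bug: COUNT(*) cannot appear in WHERE; the per-group count doesn't exist yet

Fix: Use a subquery that GROUPs and filters with HAVING, then count its rows

Corrected query:
SELECT COUNT(*) FROM (SELECT genre FROM movies GROUP BY genre HAVING COUNT(*) >= 2)

Result:
COUNT(*)
--------
3       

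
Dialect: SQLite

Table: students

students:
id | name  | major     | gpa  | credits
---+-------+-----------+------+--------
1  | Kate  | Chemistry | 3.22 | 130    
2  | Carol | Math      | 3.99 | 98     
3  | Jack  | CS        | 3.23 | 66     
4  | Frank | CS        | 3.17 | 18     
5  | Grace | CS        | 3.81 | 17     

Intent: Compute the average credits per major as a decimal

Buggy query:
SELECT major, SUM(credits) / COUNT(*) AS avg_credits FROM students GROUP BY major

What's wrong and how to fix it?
Bug: SUM(credits) and COUNT(*) are both integers; the division truncates the fractional part

Fix: Cast one side to REAL so the division keeps the fractional part

Corrected query:
SELECT major, SUM(credits) * 1.0 / COUNT(*) AS avg_credits FROM students GROUP BY major

Result:
major     | avg_credits
----------+------------
CS        | 33.666667  
Chemistry | 130        
Math      | 98         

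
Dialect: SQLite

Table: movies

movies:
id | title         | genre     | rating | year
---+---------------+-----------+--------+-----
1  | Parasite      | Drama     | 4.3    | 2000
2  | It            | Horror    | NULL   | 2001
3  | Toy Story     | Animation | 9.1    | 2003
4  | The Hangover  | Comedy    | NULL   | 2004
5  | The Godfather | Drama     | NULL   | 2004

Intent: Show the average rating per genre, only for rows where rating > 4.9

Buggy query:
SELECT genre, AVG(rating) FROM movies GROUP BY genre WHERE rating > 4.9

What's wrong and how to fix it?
Bug: WHERE cannot follow GROUP BY

Fix: Place WHERE between FROM and GROUP BY

Corrected query:
SELECT genre, AVG(rating) FROM movies WHERE rating > 4.9 GROUP BY genre

Result:
genre     | AVG(rating)
----------+------------
Animation | 9.1        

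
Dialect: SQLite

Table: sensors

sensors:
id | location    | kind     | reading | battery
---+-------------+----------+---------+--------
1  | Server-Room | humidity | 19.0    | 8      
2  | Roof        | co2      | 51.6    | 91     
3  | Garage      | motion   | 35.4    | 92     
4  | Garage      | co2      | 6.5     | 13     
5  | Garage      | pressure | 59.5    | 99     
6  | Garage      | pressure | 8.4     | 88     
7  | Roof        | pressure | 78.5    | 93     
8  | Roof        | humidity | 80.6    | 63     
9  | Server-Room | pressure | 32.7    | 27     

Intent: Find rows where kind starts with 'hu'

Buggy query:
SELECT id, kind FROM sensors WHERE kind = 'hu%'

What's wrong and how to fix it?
Bug: '=' compares the literal string including the % character; pattern matching needs LIKE

Fix: Replace '=' with LIKE so 'hu%' is treated as a pattern

Corrected query:
SELECT id, kind FROM sensors WHERE kind LIKE 'hu%'

Result:
id | kind    
---+---------
1  | humidity
8  | humidity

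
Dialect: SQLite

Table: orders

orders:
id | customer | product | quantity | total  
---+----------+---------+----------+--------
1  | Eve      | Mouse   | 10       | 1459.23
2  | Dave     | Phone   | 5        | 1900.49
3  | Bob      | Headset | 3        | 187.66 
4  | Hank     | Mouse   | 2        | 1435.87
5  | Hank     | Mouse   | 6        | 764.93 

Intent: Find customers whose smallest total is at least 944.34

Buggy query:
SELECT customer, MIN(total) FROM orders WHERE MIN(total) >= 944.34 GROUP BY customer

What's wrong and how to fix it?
Bug: Aggregates like MIN are computed per group after WHERE runs

Fix: Replace WHERE with HAVING after the GROUP BY

Corrected query:
SELECT customer, MIN(total) FROM orders GROUP BY customer HAVING MIN(total) >= 944.34

Result:
customer | MIN(total)
---------+-----------
Dave     | 1900.49   
Eve      | 1459.23   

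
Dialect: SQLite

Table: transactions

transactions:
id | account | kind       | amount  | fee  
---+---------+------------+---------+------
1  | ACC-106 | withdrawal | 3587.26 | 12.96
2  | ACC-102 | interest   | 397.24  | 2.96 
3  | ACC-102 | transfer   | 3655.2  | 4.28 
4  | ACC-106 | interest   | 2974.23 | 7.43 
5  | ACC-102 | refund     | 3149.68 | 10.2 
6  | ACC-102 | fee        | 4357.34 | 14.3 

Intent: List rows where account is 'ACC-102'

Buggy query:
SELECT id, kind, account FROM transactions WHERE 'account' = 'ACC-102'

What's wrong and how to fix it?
Bug: Single quotes denote string literals in SQL; the column name is being compared as a constant string

Fix: Reference the column as account without single quotes

Corrected query:
SELECT id, kind, account FROM transactions WHERE account = 'ACC-102'

Result:
id | kind     | account
---+----------+--------
2  | interest | ACC-102
3  | transfer | ACC-102
5  | refund   | ACC-102
6  | fee      | ACC-102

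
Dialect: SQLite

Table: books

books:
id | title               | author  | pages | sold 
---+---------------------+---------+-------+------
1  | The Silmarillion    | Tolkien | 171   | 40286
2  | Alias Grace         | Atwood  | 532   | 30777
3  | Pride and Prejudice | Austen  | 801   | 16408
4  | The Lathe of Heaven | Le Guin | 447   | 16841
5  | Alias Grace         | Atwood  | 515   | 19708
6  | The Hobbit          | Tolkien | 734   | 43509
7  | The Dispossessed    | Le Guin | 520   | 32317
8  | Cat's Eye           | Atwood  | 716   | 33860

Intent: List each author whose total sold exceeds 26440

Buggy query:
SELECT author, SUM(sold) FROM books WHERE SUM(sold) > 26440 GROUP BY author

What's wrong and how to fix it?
Bug: WHERE runs before GROUP BY, so aggregates aren't available there

Fix: Use HAVING (which filters groups after aggregation) instead of WHERE

Corrected query:
SELECT author, SUM(sold) FROM books GROUP BY author HAVING SUM(sold) > 26440

Result:
author  | SUM(sold)
--------+----------
Atwood  | 84345    
Le Guin | 49158    
Tolkien | 83795    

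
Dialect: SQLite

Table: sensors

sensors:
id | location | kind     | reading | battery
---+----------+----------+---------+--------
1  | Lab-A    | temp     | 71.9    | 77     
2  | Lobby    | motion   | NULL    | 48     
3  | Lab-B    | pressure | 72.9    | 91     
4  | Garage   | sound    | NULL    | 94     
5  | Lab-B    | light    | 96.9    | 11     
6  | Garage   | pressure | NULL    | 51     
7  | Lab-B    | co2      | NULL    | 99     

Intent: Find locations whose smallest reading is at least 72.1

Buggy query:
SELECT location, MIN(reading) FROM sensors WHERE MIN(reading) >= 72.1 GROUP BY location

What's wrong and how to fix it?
Bug: MIN() in WHERE is a misuse of aggregate

Fix: Replace WHERE with HAVING after the GROUP BY

Corrected query:
SELECT location, MIN(reading) FROM sensors GROUP BY location HAVING MIN(reading) >= 72.1

Result:
location | MIN(reading)
---------+-------------
Lab-B    | 72.9        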